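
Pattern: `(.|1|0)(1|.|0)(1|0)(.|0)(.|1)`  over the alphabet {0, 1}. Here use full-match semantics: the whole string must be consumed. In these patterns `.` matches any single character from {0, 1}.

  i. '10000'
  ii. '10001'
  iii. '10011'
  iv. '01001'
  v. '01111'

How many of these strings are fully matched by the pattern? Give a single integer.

i. '10000' → match
ii. '10001' → match
iii. '10011' → match
iv. '01001' → match
v. '01111' → match
Total matched: 5

5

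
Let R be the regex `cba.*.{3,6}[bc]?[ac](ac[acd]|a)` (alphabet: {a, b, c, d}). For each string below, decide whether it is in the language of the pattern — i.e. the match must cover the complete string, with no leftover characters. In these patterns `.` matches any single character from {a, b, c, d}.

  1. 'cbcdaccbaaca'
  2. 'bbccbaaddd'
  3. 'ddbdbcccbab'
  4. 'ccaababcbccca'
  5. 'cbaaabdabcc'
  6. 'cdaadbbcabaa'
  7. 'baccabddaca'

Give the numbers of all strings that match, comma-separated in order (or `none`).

none

1 → no match — must start with 'cba'
2 → no match — must start with 'cba'
3 → no match — must start with 'cba'
4 → no match — must start with 'cba'
5 → no match
6 → no match — must start with 'cba'
7 → no match — must start with 'cba'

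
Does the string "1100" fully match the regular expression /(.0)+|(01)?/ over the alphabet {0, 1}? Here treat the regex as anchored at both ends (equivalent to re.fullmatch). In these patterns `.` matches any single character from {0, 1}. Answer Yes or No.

No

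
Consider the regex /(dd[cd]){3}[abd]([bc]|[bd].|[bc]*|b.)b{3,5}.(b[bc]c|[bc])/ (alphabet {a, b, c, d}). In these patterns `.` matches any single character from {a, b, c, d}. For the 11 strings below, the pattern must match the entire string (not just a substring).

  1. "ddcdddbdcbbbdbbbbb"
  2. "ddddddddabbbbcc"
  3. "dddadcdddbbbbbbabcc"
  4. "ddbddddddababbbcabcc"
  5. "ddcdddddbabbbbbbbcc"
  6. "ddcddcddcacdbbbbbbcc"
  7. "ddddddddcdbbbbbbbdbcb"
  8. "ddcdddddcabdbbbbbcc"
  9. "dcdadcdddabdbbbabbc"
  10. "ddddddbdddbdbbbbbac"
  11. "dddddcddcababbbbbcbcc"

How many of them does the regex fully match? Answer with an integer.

2

1 → no match
2 → no match
3 → no match
4 → no match
5 → no match
6 → no match
7 → no match
8 → match
9 → no match — must start with "dd"
10 → no match
11 → match
Total matched: 2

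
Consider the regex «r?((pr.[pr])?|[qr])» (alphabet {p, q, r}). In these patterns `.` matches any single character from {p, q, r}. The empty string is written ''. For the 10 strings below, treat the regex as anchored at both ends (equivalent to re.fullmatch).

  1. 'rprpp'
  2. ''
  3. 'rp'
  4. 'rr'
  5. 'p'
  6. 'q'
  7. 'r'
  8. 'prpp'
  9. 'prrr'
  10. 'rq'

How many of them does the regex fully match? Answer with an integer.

8

1 → match
2 → match
3 → no match
4 → match
5 → no match
6 → match
7 → match
8 → match
9 → match
10 → match
Total matched: 8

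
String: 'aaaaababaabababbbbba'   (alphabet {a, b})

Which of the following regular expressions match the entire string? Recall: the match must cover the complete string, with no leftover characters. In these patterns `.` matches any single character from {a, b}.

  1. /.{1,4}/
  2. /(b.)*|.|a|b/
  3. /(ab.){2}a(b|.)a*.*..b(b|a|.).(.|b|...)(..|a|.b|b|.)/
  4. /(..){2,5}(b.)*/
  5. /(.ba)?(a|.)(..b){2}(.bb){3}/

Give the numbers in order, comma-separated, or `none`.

4

1 → no match
2 → no match
3 → no match — must start with 'ab'
4 → match
5 → no match — must end with 'bb'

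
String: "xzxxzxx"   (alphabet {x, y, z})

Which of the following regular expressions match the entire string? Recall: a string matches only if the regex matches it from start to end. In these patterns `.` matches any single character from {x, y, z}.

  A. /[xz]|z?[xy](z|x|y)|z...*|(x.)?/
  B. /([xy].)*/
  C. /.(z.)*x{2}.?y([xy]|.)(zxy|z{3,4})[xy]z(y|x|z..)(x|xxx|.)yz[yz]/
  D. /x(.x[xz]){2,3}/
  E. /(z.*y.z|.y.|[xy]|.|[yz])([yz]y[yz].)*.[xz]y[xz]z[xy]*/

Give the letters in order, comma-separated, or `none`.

D

A → no match
B → no match
C → no match
D → match
E → no match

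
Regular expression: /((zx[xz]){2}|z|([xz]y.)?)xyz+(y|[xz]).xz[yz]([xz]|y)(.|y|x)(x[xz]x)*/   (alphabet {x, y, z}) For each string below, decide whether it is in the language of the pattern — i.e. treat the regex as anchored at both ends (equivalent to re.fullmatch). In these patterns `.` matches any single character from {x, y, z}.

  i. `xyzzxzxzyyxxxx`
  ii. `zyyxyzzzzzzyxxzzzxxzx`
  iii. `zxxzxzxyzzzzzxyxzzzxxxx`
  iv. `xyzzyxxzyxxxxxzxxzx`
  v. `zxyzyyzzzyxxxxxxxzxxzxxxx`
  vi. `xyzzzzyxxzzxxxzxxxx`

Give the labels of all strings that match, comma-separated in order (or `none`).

i, ii, iii, vi

i → match
ii → match
iii → match
iv → no match
v → no match
vi → match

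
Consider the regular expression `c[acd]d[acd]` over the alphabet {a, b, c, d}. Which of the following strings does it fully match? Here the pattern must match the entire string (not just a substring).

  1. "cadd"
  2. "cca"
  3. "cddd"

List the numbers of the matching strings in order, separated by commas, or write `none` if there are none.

1 → match
2 → no match
3 → match

1, 3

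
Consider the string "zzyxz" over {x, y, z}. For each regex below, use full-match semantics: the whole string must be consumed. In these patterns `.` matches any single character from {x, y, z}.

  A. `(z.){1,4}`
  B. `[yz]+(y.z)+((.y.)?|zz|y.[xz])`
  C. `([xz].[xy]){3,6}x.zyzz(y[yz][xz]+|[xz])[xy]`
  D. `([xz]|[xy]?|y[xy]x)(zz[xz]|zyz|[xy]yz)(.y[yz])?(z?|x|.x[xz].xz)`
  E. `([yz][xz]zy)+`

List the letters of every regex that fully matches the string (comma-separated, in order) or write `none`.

B

A → no match
B → match
C → no match
D → no match
E → no match — must end with "zy"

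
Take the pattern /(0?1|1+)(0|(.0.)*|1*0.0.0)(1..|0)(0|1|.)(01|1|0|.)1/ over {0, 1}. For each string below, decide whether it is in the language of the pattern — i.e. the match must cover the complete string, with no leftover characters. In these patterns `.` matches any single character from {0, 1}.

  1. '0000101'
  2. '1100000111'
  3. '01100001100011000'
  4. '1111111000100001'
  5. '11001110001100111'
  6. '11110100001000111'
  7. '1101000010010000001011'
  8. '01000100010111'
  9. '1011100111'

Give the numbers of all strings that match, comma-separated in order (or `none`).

4

1 → no match
2 → no match
3 → no match — must end with '1'
4 → match
5 → no match
6 → no match
7 → no match
8 → no match
9 → no match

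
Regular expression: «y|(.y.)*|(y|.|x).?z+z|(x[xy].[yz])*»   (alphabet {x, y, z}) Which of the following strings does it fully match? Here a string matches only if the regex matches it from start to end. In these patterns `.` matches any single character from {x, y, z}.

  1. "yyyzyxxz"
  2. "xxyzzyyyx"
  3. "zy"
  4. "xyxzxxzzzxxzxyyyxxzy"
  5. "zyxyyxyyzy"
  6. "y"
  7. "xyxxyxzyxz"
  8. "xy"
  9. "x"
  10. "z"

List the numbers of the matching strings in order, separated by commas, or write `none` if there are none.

6

1 → no match
2 → no match
3 → no match
4 → no match
5 → no match
6 → match
7 → no match
8 → no match
9 → no match
10 → no match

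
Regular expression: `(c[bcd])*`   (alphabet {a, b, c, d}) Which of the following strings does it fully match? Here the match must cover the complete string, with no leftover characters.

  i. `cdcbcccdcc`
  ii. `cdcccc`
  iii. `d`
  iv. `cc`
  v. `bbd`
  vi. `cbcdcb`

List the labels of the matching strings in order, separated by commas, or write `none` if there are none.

i. `cdcbcccdcc` → match
ii. `cdcccc` → match
iii. `d` → no match
iv. `cc` → match
v. `bbd` → no match
vi. `cbcdcb` → match

i, ii, iv, vi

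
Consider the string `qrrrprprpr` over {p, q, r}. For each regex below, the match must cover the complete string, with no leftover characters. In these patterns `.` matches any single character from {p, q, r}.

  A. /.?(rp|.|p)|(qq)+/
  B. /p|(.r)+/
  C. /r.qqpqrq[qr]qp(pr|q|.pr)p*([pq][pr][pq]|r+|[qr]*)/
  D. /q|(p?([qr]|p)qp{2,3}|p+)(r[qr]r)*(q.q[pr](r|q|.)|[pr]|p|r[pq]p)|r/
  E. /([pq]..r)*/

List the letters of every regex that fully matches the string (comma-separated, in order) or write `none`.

A → no match
B → match
C → no match — must start with `r`
D → no match
E → no match

B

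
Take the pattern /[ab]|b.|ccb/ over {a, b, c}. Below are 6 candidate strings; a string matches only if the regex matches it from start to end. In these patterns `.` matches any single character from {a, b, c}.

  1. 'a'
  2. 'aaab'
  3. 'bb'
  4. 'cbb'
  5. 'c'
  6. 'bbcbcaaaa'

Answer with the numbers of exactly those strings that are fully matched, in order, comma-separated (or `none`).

1 → match
2 → no match
3 → match
4 → no match
5 → no match
6 → no match

1, 3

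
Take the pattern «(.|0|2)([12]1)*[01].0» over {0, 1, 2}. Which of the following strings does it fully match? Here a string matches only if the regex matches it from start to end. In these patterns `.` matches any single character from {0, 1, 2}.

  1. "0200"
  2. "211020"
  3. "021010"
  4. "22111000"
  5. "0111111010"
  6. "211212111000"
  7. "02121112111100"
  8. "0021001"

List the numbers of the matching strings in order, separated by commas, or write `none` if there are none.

2, 3, 4, 5, 6, 7

1 → no match
2 → match
3 → match
4 → match
5 → match
6 → match
7 → match
8 → no match — must end with "0"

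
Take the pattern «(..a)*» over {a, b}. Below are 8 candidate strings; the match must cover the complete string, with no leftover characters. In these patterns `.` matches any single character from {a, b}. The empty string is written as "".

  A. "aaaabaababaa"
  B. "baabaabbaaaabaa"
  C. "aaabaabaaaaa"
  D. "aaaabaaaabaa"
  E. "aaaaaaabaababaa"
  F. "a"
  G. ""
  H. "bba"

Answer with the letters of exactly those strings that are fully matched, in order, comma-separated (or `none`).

A → match
B → match
C → match
D → match
E → match
F → no match
G → match
H → match

A, B, C, D, E, G, H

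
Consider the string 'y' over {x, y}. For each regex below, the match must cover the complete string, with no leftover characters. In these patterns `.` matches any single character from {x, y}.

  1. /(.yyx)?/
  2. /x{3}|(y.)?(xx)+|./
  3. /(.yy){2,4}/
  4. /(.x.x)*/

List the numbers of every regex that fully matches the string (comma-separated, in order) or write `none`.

1 → no match
2 → match
3 → no match — must end with 'yy'
4 → no match

2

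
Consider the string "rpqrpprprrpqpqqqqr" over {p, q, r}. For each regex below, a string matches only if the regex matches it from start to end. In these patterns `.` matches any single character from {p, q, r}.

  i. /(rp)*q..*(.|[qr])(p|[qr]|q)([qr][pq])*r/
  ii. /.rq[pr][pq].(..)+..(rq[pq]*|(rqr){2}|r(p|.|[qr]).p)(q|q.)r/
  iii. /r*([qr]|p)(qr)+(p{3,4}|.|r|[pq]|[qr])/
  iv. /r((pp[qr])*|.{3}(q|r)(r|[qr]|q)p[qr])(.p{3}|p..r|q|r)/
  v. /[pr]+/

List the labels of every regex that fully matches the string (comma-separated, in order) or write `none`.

i → match
ii → no match
iii → no match
iv → no match
v → no match

i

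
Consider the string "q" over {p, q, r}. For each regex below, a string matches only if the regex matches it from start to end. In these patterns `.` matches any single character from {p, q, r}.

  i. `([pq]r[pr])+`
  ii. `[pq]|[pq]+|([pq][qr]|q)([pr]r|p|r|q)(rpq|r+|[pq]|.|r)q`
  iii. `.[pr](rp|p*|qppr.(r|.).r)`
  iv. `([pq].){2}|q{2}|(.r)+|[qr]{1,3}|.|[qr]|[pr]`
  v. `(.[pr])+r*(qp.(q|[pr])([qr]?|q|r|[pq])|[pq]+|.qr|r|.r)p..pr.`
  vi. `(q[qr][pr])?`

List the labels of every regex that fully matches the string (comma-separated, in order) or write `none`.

i → no match
ii → match
iii → no match
iv → match
v → no match
vi → no match

ii, iv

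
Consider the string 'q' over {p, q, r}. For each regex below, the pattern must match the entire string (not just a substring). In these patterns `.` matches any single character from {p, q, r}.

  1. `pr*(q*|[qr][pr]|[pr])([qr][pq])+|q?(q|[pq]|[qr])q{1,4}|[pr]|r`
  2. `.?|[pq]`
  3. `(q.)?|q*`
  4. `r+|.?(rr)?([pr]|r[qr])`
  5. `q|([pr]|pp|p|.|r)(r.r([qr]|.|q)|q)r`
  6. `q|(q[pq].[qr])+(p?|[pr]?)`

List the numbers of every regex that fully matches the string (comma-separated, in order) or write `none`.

1 → no match
2 → match
3 → match
4 → no match
5 → match
6 → match

2, 3, 5, 6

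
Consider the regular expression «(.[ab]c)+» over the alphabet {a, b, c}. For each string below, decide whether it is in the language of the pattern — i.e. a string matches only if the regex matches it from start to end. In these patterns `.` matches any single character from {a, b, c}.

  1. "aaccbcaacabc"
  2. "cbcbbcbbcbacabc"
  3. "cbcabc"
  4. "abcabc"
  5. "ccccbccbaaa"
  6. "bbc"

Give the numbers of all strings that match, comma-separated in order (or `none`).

1 → match
2 → match
3 → match
4 → match
5 → no match — must end with "c"
6 → match

1, 2, 3, 4, 6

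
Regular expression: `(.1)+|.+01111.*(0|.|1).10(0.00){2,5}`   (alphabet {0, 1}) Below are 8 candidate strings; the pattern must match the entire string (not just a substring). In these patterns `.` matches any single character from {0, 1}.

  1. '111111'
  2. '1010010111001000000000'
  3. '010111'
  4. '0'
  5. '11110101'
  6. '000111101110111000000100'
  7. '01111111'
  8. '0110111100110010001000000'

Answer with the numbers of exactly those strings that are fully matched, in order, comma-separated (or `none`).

1, 3, 5, 6, 7, 8

1. '111111' → match
2 → no match
3. '010111' → match
4. '0' → no match
5. '11110101' → match
6 → match
7. '01111111' → match
8 → match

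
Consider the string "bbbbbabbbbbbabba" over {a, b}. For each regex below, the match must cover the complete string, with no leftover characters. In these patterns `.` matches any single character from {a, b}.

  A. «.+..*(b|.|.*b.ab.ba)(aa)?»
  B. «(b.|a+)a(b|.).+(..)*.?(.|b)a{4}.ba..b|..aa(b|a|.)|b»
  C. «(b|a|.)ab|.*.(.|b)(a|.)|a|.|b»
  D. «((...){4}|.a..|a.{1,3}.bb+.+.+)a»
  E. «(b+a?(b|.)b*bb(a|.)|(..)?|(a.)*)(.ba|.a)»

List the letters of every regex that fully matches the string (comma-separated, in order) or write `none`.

A → match
B → no match
C → match
D → no match
E → match

A, C, E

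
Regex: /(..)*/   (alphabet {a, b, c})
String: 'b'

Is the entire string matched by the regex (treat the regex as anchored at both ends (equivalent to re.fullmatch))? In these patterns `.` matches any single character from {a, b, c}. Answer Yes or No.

No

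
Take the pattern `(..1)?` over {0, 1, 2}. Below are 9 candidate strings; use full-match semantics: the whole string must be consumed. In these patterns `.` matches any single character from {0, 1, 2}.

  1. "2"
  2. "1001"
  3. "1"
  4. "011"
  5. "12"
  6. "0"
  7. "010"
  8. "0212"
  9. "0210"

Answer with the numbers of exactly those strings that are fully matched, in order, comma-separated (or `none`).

4

1 → no match
2 → no match
3 → no match
4 → match
5 → no match
6 → no match
7 → no match
8 → no match
9 → no match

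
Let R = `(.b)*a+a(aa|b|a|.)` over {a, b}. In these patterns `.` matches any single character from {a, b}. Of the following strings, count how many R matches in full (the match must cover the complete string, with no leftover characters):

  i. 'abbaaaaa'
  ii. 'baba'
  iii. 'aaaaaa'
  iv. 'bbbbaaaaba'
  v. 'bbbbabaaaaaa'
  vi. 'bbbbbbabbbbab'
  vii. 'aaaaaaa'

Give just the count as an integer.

i → no match
ii → no match
iii → match
iv → no match
v → match
vi → no match
vii → match
Total matched: 3

3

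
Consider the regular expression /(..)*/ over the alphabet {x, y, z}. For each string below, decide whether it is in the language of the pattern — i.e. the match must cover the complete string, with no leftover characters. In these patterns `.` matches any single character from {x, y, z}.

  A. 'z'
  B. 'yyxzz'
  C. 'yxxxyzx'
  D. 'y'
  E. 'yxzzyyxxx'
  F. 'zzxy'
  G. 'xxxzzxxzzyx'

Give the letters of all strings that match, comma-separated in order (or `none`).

A. 'z' → no match
B. 'yyxzz' → no match
C. 'yxxxyzx' → no match
D. 'y' → no match
E. 'yxzzyyxxx' → no match
F. 'zzxy' → match
G. 'xxxzzxxzzyx' → no match

F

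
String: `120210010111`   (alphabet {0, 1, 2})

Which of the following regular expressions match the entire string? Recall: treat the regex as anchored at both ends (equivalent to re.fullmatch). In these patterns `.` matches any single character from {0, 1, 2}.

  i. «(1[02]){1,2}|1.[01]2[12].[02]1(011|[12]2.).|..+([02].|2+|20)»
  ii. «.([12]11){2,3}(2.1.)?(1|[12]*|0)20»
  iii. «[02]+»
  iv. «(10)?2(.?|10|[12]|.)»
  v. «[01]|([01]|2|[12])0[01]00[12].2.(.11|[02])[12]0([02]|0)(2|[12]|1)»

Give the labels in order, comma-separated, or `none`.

i → match
ii → no match — must end with `20`
iii → no match
iv → no match
v → no match

i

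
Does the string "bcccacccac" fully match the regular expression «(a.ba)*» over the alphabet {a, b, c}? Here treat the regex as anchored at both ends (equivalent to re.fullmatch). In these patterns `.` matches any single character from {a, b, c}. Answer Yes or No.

No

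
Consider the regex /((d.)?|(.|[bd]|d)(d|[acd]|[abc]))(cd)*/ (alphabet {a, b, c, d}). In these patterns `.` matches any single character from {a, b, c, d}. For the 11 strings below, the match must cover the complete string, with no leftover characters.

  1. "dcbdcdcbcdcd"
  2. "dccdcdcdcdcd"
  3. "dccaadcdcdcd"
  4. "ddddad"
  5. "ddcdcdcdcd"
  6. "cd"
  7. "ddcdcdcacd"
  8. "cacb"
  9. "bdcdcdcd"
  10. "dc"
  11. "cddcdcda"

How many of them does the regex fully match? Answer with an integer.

5

1. "dcbdcdcbcdcd" → no match
2. "dccdcdcdcdcd" → match
3. "dccaadcdcdcd" → no match
4. "ddddad" → no match
5. "ddcdcdcdcd" → match
6. "cd" → match
7. "ddcdcdcacd" → no match
8. "cacb" → no match
9. "bdcdcdcd" → match
10. "dc" → match
11. "cddcdcda" → no match
Total matched: 5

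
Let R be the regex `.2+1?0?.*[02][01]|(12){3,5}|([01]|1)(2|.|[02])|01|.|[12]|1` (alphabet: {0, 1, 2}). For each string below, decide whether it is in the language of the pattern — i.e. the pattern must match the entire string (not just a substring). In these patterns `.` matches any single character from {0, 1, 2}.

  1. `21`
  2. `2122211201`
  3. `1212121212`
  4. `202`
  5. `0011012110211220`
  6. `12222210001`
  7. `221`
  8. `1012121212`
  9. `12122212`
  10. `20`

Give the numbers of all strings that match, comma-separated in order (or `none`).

3, 6

1. `21` → no match
2. `2122211201` → no match
3. `1212121212` → match
4. `202` → no match
5 → no match
6. `12222210001` → match
7. `221` → no match
8. `1012121212` → no match
9. `12122212` → no match
10. `20` → no match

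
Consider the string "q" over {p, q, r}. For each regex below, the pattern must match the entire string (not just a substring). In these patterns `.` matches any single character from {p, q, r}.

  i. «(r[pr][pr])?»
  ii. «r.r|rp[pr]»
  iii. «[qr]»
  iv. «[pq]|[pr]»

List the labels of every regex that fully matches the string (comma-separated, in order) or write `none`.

iii, iv

i → no match
ii → no match
iii → match
iv → match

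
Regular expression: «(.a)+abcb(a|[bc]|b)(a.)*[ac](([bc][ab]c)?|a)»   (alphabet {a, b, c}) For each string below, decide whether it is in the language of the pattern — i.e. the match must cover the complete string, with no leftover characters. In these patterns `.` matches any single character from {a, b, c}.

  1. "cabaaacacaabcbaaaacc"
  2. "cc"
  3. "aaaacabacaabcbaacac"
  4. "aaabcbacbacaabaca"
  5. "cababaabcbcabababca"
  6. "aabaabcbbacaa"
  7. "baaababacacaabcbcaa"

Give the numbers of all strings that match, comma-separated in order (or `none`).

1 → match
2 → no match
3 → match
4 → no match
5 → match
6 → match
7 → match

1, 3, 5, 6, 7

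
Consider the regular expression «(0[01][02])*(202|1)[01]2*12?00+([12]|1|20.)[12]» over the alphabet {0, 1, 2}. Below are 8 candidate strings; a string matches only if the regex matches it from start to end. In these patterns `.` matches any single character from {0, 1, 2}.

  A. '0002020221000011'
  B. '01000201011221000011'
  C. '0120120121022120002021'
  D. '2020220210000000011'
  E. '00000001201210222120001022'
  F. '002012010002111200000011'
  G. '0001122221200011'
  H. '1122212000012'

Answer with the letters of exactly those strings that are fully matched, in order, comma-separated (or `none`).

A, B, C, F, G, H

A → match
B → match
C → match
D → no match
E → no match
F → match
G → match
H → match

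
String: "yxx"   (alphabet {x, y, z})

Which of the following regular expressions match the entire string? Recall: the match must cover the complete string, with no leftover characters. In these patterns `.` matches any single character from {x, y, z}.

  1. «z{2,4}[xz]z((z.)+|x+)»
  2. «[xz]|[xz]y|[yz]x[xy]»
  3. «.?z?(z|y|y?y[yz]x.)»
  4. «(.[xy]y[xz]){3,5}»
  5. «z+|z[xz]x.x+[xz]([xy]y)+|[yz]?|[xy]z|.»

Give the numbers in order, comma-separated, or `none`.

1 → no match — must start with "z"
2 → match
3 → no match
4 → no match
5 → no match

2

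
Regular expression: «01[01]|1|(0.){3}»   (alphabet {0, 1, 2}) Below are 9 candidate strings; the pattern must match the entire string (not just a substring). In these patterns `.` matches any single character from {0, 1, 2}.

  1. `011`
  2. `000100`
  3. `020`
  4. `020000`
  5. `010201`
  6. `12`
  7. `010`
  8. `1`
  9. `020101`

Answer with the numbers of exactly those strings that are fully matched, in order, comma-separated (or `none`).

1, 2, 4, 5, 7, 8, 9

1 → match
2 → match
3 → no match
4 → match
5 → match
6 → no match
7 → match
8 → match
9 → match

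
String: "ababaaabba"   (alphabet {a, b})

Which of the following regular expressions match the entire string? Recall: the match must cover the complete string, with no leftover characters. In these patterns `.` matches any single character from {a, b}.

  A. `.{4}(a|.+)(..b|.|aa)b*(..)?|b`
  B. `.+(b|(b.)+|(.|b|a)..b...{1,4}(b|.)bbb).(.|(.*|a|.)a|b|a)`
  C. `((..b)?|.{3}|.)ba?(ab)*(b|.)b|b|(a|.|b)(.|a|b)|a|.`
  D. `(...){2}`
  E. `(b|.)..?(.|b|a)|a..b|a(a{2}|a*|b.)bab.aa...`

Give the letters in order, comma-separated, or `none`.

A, B, E

A → match
B → match
C → no match
D → no match
E → match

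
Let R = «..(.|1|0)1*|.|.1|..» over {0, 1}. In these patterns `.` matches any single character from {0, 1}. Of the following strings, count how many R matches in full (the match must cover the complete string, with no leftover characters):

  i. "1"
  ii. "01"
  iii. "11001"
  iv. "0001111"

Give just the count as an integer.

3

i → match
ii → match
iii → no match
iv → match
Total matched: 3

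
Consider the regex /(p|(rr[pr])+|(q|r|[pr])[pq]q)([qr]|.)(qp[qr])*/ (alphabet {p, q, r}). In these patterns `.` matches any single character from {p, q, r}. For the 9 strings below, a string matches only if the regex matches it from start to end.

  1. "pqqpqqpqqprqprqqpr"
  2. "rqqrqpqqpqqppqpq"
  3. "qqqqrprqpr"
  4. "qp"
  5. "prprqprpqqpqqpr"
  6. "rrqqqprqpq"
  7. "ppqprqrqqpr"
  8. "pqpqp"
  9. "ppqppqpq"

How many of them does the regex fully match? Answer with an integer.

1 → no match
2 → no match
3 → no match
4 → no match
5 → no match
6 → no match
7 → no match
8 → no match
9 → no match
Total matched: 0

0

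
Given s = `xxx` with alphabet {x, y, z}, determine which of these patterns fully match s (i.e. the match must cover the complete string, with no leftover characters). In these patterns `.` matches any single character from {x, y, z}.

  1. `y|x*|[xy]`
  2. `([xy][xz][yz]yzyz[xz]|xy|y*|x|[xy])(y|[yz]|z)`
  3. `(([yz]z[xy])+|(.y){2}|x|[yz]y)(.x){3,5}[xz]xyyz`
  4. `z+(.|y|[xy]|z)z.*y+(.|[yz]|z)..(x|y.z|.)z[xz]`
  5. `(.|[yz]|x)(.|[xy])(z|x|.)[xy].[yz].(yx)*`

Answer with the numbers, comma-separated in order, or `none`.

1

1 → match
2 → no match
3 → no match — must end with `xyyz`
4 → no match — must start with `z`
5 → no match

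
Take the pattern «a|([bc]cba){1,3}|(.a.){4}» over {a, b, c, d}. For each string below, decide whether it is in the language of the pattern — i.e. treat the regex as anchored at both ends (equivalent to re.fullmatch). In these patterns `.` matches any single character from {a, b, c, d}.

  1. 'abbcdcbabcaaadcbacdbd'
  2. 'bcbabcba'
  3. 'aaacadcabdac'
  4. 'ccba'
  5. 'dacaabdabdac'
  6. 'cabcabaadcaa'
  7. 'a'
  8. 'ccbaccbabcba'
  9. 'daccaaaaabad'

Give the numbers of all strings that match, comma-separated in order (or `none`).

1 → no match
2 → match
3 → match
4 → match
5 → match
6 → match
7 → match
8 → match
9 → match

2, 3, 4, 5, 6, 7, 8, 9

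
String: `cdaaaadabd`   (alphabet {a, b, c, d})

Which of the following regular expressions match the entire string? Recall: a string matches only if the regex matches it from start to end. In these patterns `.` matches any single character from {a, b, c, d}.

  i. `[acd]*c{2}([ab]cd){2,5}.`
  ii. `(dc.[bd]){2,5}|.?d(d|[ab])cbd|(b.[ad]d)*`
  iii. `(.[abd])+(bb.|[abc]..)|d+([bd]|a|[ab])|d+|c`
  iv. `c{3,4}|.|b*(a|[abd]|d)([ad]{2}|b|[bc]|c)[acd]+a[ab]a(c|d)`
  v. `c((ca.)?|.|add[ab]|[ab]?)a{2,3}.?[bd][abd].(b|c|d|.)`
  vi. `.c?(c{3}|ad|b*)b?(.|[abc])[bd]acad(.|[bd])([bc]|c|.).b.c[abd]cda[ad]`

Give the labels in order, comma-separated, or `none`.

i → no match
ii → no match
iii → no match
iv → no match
v → match
vi → no match

v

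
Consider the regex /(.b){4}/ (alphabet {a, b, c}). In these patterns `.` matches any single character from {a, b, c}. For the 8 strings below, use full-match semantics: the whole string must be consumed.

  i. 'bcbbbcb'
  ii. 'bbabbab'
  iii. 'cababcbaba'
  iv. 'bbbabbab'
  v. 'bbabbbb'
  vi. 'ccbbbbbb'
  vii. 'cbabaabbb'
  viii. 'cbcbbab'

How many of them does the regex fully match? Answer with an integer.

i → no match
ii → no match
iii → no match — must end with 'b'
iv → no match
v → no match
vi → no match
vii → no match
viii → no match
Total matched: 0

0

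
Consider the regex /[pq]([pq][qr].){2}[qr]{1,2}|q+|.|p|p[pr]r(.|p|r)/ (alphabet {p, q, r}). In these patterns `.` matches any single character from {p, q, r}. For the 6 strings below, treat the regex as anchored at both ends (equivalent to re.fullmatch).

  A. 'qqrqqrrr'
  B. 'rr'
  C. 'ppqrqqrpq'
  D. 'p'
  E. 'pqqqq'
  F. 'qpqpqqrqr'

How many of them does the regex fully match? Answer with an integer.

A → match
B → no match
C → no match
D → match
E → no match
F → match
Total matched: 3

3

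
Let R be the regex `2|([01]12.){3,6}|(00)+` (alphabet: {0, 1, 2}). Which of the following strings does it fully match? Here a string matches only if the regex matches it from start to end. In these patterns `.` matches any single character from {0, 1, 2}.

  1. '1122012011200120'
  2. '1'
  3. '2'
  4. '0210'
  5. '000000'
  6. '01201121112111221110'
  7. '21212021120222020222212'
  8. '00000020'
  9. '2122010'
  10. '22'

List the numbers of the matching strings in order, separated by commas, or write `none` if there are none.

1, 3, 5

1 → match
2 → no match
3 → match
4 → no match
5 → match
6 → no match
7 → no match
8 → no match
9 → no match
10 → no match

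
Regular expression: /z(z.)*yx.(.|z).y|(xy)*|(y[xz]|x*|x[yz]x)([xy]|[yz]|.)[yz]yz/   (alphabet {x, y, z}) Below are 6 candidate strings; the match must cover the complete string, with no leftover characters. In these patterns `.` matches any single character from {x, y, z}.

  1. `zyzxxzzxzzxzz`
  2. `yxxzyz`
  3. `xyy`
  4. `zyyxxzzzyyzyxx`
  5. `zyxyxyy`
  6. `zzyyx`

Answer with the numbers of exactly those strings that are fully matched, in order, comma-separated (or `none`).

1 → no match
2 → match
3 → no match
4 → no match
5 → match
6 → no match

2, 5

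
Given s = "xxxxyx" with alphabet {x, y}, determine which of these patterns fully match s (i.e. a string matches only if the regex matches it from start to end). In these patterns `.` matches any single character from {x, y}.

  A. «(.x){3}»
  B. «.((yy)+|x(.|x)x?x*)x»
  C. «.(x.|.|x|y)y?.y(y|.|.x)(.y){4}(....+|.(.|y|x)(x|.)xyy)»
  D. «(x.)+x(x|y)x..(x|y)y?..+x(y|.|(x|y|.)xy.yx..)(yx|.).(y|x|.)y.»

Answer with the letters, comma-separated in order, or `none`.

A

A → match
B → no match
C → no match
D → no match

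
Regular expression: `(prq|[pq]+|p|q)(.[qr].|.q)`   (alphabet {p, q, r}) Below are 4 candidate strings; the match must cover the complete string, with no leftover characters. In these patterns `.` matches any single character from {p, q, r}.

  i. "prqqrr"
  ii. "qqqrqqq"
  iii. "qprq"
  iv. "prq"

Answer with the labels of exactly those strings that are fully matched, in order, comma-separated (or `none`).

i → match
ii → no match
iii → match
iv → match

i, iii, iv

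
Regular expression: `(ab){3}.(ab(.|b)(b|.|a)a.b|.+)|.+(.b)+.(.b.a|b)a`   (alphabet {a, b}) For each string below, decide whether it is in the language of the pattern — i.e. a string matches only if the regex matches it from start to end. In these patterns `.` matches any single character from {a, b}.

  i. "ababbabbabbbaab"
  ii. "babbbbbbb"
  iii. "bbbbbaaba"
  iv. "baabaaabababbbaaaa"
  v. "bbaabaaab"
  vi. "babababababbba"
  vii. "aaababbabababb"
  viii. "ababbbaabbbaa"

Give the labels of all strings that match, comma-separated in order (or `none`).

i → no match
ii. "babbbbbbb" → no match
iii. "bbbbbaaba" → no match
iv → no match
v. "bbaabaaab" → no match
vi → match
vii → no match
viii → no match

vi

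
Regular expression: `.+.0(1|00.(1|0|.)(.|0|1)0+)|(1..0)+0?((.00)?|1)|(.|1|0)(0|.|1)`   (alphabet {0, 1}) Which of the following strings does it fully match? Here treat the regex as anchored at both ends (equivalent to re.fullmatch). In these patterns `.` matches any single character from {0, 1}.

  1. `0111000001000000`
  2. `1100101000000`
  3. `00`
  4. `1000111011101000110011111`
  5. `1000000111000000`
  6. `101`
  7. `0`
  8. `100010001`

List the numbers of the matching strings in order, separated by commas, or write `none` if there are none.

1, 3, 5, 8

1 → match
2 → no match
3 → match
4 → no match
5 → match
6 → no match
7 → no match
8 → match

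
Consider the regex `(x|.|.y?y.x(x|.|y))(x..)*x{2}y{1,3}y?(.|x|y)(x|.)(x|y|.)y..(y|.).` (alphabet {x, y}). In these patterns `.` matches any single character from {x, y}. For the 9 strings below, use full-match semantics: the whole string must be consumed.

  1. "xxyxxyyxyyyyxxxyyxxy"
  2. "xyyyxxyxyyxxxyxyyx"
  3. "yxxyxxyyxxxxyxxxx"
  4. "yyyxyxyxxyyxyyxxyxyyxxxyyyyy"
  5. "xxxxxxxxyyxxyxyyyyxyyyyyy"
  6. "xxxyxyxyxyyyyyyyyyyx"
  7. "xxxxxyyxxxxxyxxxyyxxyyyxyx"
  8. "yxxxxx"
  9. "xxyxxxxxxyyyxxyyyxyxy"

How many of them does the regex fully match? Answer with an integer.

0

1 → no match
2 → no match
3 → no match
4 → no match
5 → no match
6 → no match
7 → no match
8 → no match
9 → no match
Total matched: 0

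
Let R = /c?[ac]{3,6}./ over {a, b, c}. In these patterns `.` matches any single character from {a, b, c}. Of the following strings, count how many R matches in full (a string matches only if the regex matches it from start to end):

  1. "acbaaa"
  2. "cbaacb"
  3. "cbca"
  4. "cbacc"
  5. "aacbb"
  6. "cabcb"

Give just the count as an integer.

1. "acbaaa" → no match
2. "cbaacb" → no match
3. "cbca" → no match
4. "cbacc" → no match
5. "aacbb" → no match
6. "cabcb" → no match
Total matched: 0

0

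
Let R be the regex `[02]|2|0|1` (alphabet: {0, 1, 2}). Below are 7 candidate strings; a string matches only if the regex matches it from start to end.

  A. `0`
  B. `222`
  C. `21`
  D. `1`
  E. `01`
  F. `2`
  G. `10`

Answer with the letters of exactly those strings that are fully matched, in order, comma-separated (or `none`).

A, D, F

A → match
B → no match
C → no match
D → match
E → no match
F → match
G → no match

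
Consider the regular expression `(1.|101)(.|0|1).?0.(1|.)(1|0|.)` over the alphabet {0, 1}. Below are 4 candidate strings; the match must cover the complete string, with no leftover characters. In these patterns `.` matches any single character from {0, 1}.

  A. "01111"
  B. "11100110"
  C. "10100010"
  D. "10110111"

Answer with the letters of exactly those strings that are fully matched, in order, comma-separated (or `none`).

B, C, D

A. "01111" → no match
B. "11100110" → match
C. "10100010" → match
D. "10110111" → match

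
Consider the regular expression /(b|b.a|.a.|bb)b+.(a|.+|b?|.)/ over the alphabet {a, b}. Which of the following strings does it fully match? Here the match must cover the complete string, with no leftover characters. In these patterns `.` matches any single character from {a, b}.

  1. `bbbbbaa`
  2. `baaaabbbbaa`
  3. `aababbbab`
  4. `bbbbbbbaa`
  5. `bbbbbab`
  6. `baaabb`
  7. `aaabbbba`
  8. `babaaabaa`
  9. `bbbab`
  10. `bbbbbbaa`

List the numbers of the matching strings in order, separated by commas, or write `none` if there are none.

1, 4, 5, 7, 9, 10

1 → match
2 → no match
3 → no match
4 → match
5 → match
6 → no match
7 → match
8 → no match
9 → match
10 → match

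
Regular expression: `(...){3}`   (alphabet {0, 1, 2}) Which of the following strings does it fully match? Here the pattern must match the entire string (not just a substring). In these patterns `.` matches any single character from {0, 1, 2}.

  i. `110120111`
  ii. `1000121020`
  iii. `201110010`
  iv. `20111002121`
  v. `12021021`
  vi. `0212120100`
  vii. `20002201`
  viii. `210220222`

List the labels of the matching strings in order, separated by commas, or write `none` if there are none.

i. `110120111` → match
ii. `1000121020` → no match
iii. `201110010` → match
iv. `20111002121` → no match
v. `12021021` → no match
vi. `0212120100` → no match
vii. `20002201` → no match
viii. `210220222` → match

i, iii, viii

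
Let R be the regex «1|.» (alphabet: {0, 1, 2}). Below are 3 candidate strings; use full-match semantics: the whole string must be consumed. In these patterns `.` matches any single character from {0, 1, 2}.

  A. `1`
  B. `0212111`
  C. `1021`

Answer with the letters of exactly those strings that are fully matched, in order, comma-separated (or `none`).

A → match
B → no match
C → no match

A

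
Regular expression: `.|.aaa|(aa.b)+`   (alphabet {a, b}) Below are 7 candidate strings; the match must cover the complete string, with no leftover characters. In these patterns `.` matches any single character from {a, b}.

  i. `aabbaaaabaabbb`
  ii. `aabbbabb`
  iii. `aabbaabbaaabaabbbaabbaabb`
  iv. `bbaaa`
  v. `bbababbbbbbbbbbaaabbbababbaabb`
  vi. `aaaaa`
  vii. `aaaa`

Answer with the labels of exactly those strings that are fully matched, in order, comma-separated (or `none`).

vii

i → no match
ii → no match
iii → no match
iv → no match
v → no match
vi → no match
vii → match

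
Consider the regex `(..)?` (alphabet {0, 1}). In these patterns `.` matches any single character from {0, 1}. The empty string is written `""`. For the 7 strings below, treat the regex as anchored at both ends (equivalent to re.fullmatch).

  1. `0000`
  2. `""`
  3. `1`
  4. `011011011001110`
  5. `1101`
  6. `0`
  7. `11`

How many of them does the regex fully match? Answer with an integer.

1 → no match
2 → match
3 → no match
4 → no match
5 → no match
6 → no match
7 → match
Total matched: 2

2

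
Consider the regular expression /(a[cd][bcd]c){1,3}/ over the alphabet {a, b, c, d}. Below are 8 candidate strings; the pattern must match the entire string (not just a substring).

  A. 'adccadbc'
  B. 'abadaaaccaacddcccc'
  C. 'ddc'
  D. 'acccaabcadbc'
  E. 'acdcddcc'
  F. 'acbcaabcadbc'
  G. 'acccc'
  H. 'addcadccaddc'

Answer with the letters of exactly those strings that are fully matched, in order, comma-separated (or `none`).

A, H

A → match
B → no match
C → no match — must start with 'a'
D → no match
E → no match
F → no match
G → no match
H → match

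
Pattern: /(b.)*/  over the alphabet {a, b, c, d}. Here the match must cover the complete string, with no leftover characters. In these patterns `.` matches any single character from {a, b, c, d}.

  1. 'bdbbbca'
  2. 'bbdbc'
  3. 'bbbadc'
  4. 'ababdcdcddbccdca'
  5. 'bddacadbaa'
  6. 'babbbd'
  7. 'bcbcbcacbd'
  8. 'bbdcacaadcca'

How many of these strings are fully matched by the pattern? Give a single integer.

1

1. 'bdbbbca' → no match
2. 'bbdbc' → no match
3. 'bbbadc' → no match
4 → no match
5. 'bddacadbaa' → no match
6. 'babbbd' → match
7. 'bcbcbcacbd' → no match
8. 'bbdcacaadcca' → no match
Total matched: 1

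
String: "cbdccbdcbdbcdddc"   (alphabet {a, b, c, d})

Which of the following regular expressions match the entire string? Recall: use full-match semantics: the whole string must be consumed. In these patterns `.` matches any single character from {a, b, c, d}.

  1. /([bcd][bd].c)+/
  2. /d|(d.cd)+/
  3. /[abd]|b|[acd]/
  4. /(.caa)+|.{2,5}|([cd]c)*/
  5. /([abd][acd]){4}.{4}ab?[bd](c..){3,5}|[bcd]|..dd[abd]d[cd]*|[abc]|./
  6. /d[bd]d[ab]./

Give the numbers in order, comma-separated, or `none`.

1 → match
2 → no match — must start with "d"
3 → no match
4 → no match
5 → no match
6 → no match — must start with "d"

1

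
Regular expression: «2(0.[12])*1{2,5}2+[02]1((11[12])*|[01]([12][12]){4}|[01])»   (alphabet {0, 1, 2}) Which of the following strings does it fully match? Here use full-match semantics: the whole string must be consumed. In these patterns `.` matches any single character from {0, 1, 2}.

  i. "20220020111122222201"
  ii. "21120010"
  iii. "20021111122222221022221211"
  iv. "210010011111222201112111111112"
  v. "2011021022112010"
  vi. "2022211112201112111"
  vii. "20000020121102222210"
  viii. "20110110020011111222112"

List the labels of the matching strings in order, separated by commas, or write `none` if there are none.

i, iii, v

i → match
ii → no match
iii → match
iv → no match
v → match
vi → no match
vii → no match
viii → no match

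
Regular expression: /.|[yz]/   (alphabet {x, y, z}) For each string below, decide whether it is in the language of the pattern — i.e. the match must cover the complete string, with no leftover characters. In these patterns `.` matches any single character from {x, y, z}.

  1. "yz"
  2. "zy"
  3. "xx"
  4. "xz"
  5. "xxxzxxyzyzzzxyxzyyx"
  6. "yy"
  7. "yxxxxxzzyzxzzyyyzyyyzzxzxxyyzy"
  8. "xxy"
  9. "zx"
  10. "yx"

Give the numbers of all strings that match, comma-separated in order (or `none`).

none

1 → no match
2 → no match
3 → no match
4 → no match
5 → no match
6 → no match
7 → no match
8 → no match
9 → no match
10 → no match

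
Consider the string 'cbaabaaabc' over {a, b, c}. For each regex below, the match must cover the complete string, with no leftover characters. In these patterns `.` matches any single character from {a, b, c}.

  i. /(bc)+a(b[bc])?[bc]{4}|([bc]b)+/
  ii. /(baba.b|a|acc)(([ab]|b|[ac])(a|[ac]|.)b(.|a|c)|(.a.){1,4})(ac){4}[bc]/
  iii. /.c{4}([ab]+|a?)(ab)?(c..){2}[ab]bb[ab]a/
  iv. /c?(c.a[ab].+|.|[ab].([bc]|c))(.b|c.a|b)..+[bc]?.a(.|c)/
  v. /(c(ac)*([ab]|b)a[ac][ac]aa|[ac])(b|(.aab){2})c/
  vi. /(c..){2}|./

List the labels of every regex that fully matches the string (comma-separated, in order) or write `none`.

i → no match
ii → no match
iii → no match — must end with 'a'
iv → no match
v → match
vi → no match

v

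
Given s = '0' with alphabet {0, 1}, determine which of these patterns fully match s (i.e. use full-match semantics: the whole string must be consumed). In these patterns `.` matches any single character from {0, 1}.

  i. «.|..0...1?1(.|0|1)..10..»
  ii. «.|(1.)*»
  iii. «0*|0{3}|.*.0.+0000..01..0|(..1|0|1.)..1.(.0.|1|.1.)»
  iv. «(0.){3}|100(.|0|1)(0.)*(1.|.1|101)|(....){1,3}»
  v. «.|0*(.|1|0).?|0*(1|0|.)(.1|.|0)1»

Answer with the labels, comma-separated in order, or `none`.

i → match
ii → match
iii → match
iv → no match
v → match

i, ii, iii, v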